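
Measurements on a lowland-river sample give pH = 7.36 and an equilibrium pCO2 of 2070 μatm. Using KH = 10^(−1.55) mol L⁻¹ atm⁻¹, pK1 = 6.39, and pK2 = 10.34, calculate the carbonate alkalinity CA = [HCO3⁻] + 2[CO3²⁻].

CA = 0.546 mmol/L

[CO2*] = KH · pCO2 = 10^(−1.55) × 2070×10^-6 = 5.834×10^-5 mol/L
α₀ = 1/(1 + K1/[H⁺] + K1K2/[H⁺]²) = 1/(1 + 10^+0.97 + 10^-2.01) = 0.09669
DIC = [CO2*]/α₀ = 5.834×10^-5 / 0.09669 = 0.6034 mmol/L
CA = (α₁ + 2α₂)·DIC = (0.9024 + 2×0.0009449) × 0.6034 = 0.546 mmol/L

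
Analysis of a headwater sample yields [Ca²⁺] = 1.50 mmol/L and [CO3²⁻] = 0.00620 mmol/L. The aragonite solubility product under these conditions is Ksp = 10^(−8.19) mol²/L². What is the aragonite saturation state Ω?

Ω = 1.44

Ksp = 10^(−8.19) = 6.457×10^-9
Ω = [Ca²⁺][CO3²⁻]/Ksp = (1.50×10^-3)(0.00620×10^-3) / 6.457×10^-9 = 1.44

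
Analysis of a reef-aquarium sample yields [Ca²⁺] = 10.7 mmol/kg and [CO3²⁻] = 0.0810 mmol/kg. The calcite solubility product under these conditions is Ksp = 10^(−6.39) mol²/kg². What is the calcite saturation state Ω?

Ω = 2.13

Ksp = 10^(−6.39) = 4.074×10^-7
Ω = [Ca²⁺][CO3²⁻]/Ksp = (10.7×10^-3)(0.0810×10^-3) / 4.074×10^-7 = 2.13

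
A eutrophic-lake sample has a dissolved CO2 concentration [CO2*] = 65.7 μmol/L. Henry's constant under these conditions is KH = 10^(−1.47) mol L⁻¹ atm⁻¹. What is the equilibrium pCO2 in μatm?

pCO2 = 1940 μatm

KH = 10^(−1.47) = 3.388×10^-2 mol L⁻¹ atm⁻¹
pCO2 = [CO2*]/KH = 65.7×10^-6 / 3.388×10^-2 = 1.94×10^-3 atm = 1940 μatm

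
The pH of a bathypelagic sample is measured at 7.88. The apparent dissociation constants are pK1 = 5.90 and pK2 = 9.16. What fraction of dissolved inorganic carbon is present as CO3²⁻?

α₂ = 1 / (1 + [H⁺]/K2 + [H⁺]²/(K1K2)) = 1 / (1 + 10^+1.28 + 10^-0.70)
   = 1 / (1 + 19.055 + 0.19953) = 1/20.254 = 0.04937

α₂ = 0.0494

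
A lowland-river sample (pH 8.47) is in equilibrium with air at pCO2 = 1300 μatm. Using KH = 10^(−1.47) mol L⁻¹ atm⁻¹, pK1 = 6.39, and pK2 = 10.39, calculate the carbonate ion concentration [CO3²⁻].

[CO2*] = KH · pCO2 = 10^(−1.47) × 1300×10^-6 = 4.405×10^-5 mol/L
α₀ = 1/(1 + K1/[H⁺] + K1K2/[H⁺]²) = 1/(1 + 10^+2.08 + 10^+0.16) = 0.008152
DIC = [CO2*]/α₀ = 4.405×10^-5 / 0.008152 = 5.404 mmol/L
[CO3²⁻] = α₂·DIC; α₂ = 0.01178, so [CO3²⁻] = 0.01178 × 5.404 = 0.0637 mmol/L

[CO3²⁻] = 0.0637 mmol/L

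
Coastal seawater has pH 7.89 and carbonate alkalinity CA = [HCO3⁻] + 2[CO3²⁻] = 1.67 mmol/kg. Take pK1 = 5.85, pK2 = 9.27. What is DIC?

CA = [HCO3⁻] + 2[CO3²⁻] = (α₁ + 2α₂)·DIC
At pH 7.89: [H⁺]/K1 = 10^-2.04 = 0.0091201, K2/[H⁺] = 10^-1.38 = 0.041687
α₁ = 1/(1 + 0.0091201 + 0.041687) = 1/1.0508 = 0.9516; α₂ = α₁·K2/[H⁺] = 0.03967
α₁ + 2α₂ = 1.0310
DIC = CA / (α₁ + 2α₂) = 1.67 / 1.0310 = 1.62 mmol/kg

DIC = 1.62 mmol/kg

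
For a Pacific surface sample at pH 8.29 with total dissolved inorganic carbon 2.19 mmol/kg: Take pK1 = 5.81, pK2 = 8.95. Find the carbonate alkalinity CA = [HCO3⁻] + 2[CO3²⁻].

CA = [HCO3⁻] + 2[CO3²⁻] = (α₁ + 2α₂)·DIC
At pH 8.29: [H⁺]/K1 = 10^-2.48 = 0.0033113, K2/[H⁺] = 10^-0.66 = 0.21878
α₁ = 1/(1 + 0.0033113 + 0.21878) = 1/1.2221 = 0.8183; α₂ = α₁·K2/[H⁺] = 0.1790
α₁ + 2α₂ = 1.1763
CA = 1.1763 × 2.19 = 2.58 mmol/kg

CA = 2.58 mmol/kg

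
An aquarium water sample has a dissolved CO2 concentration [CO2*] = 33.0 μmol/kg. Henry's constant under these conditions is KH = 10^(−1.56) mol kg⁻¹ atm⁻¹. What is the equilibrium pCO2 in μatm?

KH = 10^(−1.56) = 2.754×10^-2 mol kg⁻¹ atm⁻¹
pCO2 = [CO2*]/KH = 33.0×10^-6 / 2.754×10^-2 = 1.20×10^-3 atm = 1200 μatm

pCO2 = 1200 μatm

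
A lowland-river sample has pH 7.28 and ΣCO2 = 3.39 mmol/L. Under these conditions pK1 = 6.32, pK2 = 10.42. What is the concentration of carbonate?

[CO3²⁻] = 2.21 μmol/L

α₂ = 1 / (1 + [H⁺]/K2 + [H⁺]²/(K1K2)) = 1 / (1 + 10^+3.14 + 10^+2.18)
   = 1 / (1 + 1380.4 + 151.36) = 1/1532.7 = 0.0006524
[CO3²⁻] = α₂ × DIC = 0.0006524 × 3.39 = 0.00221 mmol/L = 2.21 μmol/L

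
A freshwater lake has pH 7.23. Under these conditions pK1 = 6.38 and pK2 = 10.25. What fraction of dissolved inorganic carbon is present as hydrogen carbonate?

α₁ = 1 / (1 + [H⁺]/K1 + K2/[H⁺]) = 1 / (1 + 10^-0.85 + 10^-3.02)
   = 1 / (1 + 0.14125 + 0.00095499) = 1/1.1422 = 0.8755

α₁ = 0.875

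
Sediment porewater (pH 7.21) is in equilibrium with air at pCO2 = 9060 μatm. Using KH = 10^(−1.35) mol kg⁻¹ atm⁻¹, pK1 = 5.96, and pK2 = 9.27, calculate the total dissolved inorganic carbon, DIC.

DIC = 7.66 mmol/kg

[CO2*] = KH · pCO2 = 10^(−1.35) × 9060×10^-6 = 4.047×10^-4 mol/kg
α₀ = 1/(1 + K1/[H⁺] + K1K2/[H⁺]²) = 1/(1 + 10^+1.25 + 10^-0.81) = 0.05280
DIC = [CO2*]/α₀ = 4.047×10^-4 / 0.05280 = 7.66 mmol/kg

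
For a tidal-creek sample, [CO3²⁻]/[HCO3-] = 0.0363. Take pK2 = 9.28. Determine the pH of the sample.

pH = 7.84

From K2 = [H⁺][CO3²⁻]/[HCO3-]:  pH = pK2 + log₁₀([CO3²⁻]/[HCO3-])
log₁₀(0.0363) = -1.440
pH = 9.28 + (-1.440) = 7.84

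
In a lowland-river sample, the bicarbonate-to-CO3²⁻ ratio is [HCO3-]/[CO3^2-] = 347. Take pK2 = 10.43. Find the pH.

pH = 7.89

From K2 = [H⁺][CO3^2-]/[HCO3-]:  pH = pK2 − log₁₀([HCO3-]/[CO3^2-])
log₁₀(347) = +2.540
pH = 10.43 − (+2.540) = 7.89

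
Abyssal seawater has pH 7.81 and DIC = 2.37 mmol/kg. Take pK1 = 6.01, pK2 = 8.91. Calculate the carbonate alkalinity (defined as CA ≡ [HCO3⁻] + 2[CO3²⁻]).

CA = 2.51 mmol/kg

CA = [HCO3⁻] + 2[CO3²⁻] = (α₁ + 2α₂)·DIC
At pH 7.81: [H⁺]/K1 = 10^-1.80 = 0.015849, K2/[H⁺] = 10^-1.10 = 0.079433
α₁ = 1/(1 + 0.015849 + 0.079433) = 1/1.0953 = 0.9130; α₂ = α₁·K2/[H⁺] = 0.07252
α₁ + 2α₂ = 1.0581
CA = 1.0581 × 2.37 = 2.51 mmol/kg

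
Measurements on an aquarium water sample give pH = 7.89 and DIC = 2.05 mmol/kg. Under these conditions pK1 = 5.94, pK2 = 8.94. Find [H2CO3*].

α₀ = 1 / (1 + K1/[H⁺] + K1K2/[H⁺]²) = 1 / (1 + 10^+1.95 + 10^+0.90)
   = 1 / (1 + 89.125 + 7.9433) = 1/98.068 = 0.01020
[CO2*] = α₀ × DIC = 0.01020 × 2.05 = 0.0209 mmol/kg

[CO2*] = 0.0209 mmol/kg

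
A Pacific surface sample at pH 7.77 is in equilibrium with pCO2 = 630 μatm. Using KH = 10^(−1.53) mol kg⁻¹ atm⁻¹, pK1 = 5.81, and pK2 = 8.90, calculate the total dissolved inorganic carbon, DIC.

[CO2*] = KH · pCO2 = 10^(−1.53) × 630×10^-6 = 1.859×10^-5 mol/kg
α₀ = 1/(1 + K1/[H⁺] + K1K2/[H⁺]²) = 1/(1 + 10^+1.96 + 10^+0.83) = 0.01010
DIC = [CO2*]/α₀ = 1.859×10^-5 / 0.01010 = 1.84 mmol/kg

DIC = 1.84 mmol/kg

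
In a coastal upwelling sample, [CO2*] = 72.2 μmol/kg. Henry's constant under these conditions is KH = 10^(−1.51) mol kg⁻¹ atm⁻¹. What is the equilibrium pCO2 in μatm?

KH = 10^(−1.51) = 3.090×10^-2 mol kg⁻¹ atm⁻¹
pCO2 = [CO2*]/KH = 72.2×10^-6 / 3.090×10^-2 = 2.34×10^-3 atm = 2340 μatm

pCO2 = 2340 μatm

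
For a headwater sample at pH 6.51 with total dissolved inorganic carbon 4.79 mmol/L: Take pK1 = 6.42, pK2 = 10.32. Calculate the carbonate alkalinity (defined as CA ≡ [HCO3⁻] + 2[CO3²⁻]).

CA = [HCO3⁻] + 2[CO3²⁻] = (α₁ + 2α₂)·DIC
At pH 6.51: [H⁺]/K1 = 10^-0.09 = 0.81283, K2/[H⁺] = 10^-3.81 = 0.00015488
α₁ = 1/(1 + 0.81283 + 0.00015488) = 1/1.8130 = 0.5516; α₂ = α₁·K2/[H⁺] = 8.543×10^-5
α₁ + 2α₂ = 0.5517
CA = 0.5517 × 4.79 = 2.64 mmol/L

CA = 2.64 mmol/L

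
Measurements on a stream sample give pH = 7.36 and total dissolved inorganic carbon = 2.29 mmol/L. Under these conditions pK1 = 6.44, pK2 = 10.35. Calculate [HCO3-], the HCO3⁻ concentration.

α₁ = 1 / (1 + [H⁺]/K1 + K2/[H⁺]) = 1 / (1 + 10^-0.92 + 10^-2.99)
   = 1 / (1 + 0.12023 + 0.0010233) = 1/1.1212 = 0.8919
[HCO3⁻] = α₁ × DIC = 0.8919 × 2.29 = 2.04 mmol/L

[HCO3⁻] = 2.04 mmol/L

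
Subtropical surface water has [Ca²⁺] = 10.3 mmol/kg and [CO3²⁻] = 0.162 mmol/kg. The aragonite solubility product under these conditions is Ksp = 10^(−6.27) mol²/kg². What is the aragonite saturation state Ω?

Ksp = 10^(−6.27) = 5.370×10^-7
Ω = [Ca²⁺][CO3²⁻]/Ksp = (10.3×10^-3)(0.162×10^-3) / 5.370×10^-7 = 3.11

Ω = 3.11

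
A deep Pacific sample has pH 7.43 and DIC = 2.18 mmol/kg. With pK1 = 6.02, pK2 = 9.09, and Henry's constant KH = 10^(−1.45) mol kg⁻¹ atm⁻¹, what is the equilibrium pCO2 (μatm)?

α₀ = 1 / (1 + K1/[H⁺] + K1K2/[H⁺]²) = 1 / (1 + 10^+1.41 + 10^-0.25)
   = 1 / (1 + 25.704 + 0.56234) = 1/27.266 = 0.03668
[CO2*] = α₀ × DIC = 0.03668 × 2.18 = 0.07995 mmol/kg
pCO2 = [CO2*]/KH = 7.995×10^-5 / 3.548×10^-2 = 2250 μatm

pCO2 = 2250 μatm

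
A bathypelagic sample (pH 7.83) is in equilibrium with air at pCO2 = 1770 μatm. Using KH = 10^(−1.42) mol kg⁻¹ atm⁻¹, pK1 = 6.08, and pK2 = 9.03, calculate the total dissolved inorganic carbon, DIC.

[CO2*] = KH · pCO2 = 10^(−1.42) × 1770×10^-6 = 6.729×10^-5 mol/kg
α₀ = 1/(1 + K1/[H⁺] + K1K2/[H⁺]²) = 1/(1 + 10^+1.75 + 10^+0.55) = 0.01645
DIC = [CO2*]/α₀ = 6.729×10^-5 / 0.01645 = 4.09 mmol/kg

DIC = 4.09 mmol/kg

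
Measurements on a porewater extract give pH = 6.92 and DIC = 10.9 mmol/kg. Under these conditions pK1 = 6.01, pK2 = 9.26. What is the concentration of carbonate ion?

[CO3²⁻] = 0.0442 mmol/kg

α₂ = 1 / (1 + [H⁺]/K2 + [H⁺]²/(K1K2)) = 1 / (1 + 10^+2.34 + 10^+1.43)
   = 1 / (1 + 218.78 + 26.915) = 1/246.69 = 0.004054
[CO3²⁻] = α₂ × DIC = 0.004054 × 10.9 = 0.0442 mmol/kg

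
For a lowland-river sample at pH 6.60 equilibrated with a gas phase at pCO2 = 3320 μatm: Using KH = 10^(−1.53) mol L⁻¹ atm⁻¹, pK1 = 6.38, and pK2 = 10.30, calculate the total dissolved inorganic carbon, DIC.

DIC = 0.261 mmol/L

[CO2*] = KH · pCO2 = 10^(−1.53) × 3320×10^-6 = 9.798×10^-5 mol/L
α₀ = 1/(1 + K1/[H⁺] + K1K2/[H⁺]²) = 1/(1 + 10^+0.22 + 10^-3.48) = 0.3760
DIC = [CO2*]/α₀ = 9.798×10^-5 / 0.3760 = 0.261 mmol/L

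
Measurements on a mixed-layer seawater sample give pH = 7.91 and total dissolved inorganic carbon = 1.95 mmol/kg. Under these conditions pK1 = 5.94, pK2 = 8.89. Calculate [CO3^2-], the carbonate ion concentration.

α₂ = 1 / (1 + [H⁺]/K2 + [H⁺]²/(K1K2)) = 1 / (1 + 10^+0.98 + 10^-0.99)
   = 1 / (1 + 9.5499 + 0.10233) = 1/10.652 = 0.09388
[CO3²⁻] = α₂ × DIC = 0.09388 × 1.95 = 0.183 mmol/kg

[CO3²⁻] = 0.183 mmol/kg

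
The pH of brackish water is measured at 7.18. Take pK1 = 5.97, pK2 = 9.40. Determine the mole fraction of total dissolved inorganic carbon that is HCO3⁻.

α₁ = 0.937

α₁ = 1 / (1 + [H⁺]/K1 + K2/[H⁺]) = 1 / (1 + 10^-1.21 + 10^-2.22)
   = 1 / (1 + 0.061660 + 0.0060256) = 1/1.0677 = 0.9366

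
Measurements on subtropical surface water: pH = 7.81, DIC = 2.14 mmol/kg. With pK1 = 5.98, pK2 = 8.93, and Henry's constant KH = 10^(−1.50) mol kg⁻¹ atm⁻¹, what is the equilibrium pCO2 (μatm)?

pCO2 = 918 μatm

α₀ = 1 / (1 + K1/[H⁺] + K1K2/[H⁺]²) = 1 / (1 + 10^+1.83 + 10^+0.71)
   = 1 / (1 + 67.608 + 5.1286) = 1/73.737 = 0.01356
[CO2*] = α₀ × DIC = 0.01356 × 2.14 = 0.02902 mmol/kg
pCO2 = [CO2*]/KH = 2.902×10^-5 / 3.162×10^-2 = 918 μatm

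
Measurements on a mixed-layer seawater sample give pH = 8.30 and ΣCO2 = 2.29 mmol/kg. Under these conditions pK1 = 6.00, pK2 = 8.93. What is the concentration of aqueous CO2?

α₀ = 1 / (1 + K1/[H⁺] + K1K2/[H⁺]²) = 1 / (1 + 10^+2.30 + 10^+1.67)
   = 1 / (1 + 199.53 + 46.774) = 1/247.30 = 0.004044
[CO2*] = α₀ × DIC = 0.004044 × 2.29 = 0.00926 mmol/kg = 9.26 μmol/kg

[CO2*] = 9.26 μmol/kg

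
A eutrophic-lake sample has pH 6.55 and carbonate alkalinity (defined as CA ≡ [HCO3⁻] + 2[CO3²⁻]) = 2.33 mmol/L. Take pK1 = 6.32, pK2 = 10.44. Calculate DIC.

CA = [HCO3⁻] + 2[CO3²⁻] = (α₁ + 2α₂)·DIC
At pH 6.55: [H⁺]/K1 = 10^-0.23 = 0.58884, K2/[H⁺] = 10^-3.89 = 0.00012882
α₁ = 1/(1 + 0.58884 + 0.00012882) = 1/1.5890 = 0.6293; α₂ = α₁·K2/[H⁺] = 8.107×10^-5
α₁ + 2α₂ = 0.6295
DIC = CA / (α₁ + 2α₂) = 2.33 / 0.6295 = 3.70 mmol/L

DIC = 3.70 mmol/L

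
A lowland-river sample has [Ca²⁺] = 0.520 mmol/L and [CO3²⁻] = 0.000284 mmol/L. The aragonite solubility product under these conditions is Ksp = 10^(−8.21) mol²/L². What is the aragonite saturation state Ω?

Ω = 0.0240

Ksp = 10^(−8.21) = 6.166×10^-9
Ω = [Ca²⁺][CO3²⁻]/Ksp = (0.520×10^-3)(0.000284×10^-3) / 6.166×10^-9 = 0.0240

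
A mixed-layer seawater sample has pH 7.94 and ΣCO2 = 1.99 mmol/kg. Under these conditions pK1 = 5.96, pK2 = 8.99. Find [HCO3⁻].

[HCO3⁻] = 1.81 mmol/kg

α₁ = 1 / (1 + [H⁺]/K1 + K2/[H⁺]) = 1 / (1 + 10^-1.98 + 10^-1.05)
   = 1 / (1 + 0.010471 + 0.089125) = 1/1.0996 = 0.9094
[HCO3⁻] = α₁ × DIC = 0.9094 × 1.99 = 1.81 mmol/kg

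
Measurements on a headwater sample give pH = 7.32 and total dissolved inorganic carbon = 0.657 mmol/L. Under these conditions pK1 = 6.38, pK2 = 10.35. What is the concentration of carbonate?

[CO3²⁻] = 0.550 μmol/L

α₂ = 1 / (1 + [H⁺]/K2 + [H⁺]²/(K1K2)) = 1 / (1 + 10^+3.03 + 10^+2.09)
   = 1 / (1 + 1071.5 + 123.03) = 1/1195.5 = 0.0008364
[CO3²⁻] = α₂ × DIC = 0.0008364 × 0.657 = 0.000550 mmol/L = 0.550 μmol/L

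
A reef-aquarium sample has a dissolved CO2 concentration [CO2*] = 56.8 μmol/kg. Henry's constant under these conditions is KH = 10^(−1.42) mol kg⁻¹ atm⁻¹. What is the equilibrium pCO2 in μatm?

pCO2 = 1490 μatm

KH = 10^(−1.42) = 3.802×10^-2 mol kg⁻¹ atm⁻¹
pCO2 = [CO2*]/KH = 56.8×10^-6 / 3.802×10^-2 = 1.49×10^-3 atm = 1490 μatm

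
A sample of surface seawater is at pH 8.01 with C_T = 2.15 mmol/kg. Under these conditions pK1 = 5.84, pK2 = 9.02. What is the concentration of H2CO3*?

α₀ = 1 / (1 + K1/[H⁺] + K1K2/[H⁺]²) = 1 / (1 + 10^+2.17 + 10^+1.16)
   = 1 / (1 + 147.91 + 14.454) = 1/163.37 = 0.006121
[CO2*] = α₀ × DIC = 0.006121 × 2.15 = 0.0132 mmol/kg = 13.2 μmol/kg

[CO2*] = 13.2 μmol/kg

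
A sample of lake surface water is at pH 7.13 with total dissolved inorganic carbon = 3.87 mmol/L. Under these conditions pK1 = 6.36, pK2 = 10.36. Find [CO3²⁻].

α₂ = 1 / (1 + [H⁺]/K2 + [H⁺]²/(K1K2)) = 1 / (1 + 10^+3.23 + 10^+2.46)
   = 1 / (1 + 1698.2 + 288.40) = 1/1987.6 = 0.0005031
[CO3²⁻] = α₂ × DIC = 0.0005031 × 3.87 = 0.00195 mmol/L = 1.95 μmol/L

[CO3²⁻] = 1.95 μmol/L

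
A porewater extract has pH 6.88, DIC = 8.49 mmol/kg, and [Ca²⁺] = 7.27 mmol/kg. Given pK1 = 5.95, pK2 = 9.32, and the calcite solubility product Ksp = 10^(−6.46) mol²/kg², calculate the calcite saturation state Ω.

Ω = 0.576

α₂ = 1 / (1 + [H⁺]/K2 + [H⁺]²/(K1K2)) = 1 / (1 + 10^+2.44 + 10^+1.51)
   = 1 / (1 + 275.42 + 32.359) = 1/308.78 = 0.003239
[CO3²⁻] = α₂ × DIC = 0.003239 × 8.49 = 0.02750 mmol/kg
Ksp = 10^(−6.46) = 3.467×10^-7
Ω = [Ca²⁺][CO3²⁻]/Ksp = (7.27×10^-3)(2.750×10^-5) / 3.467×10^-7 = 0.576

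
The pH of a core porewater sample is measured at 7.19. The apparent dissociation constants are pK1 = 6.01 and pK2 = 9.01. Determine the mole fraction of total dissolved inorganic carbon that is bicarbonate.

α₁ = 1 / (1 + [H⁺]/K1 + K2/[H⁺]) = 1 / (1 + 10^-1.18 + 10^-1.82)
   = 1 / (1 + 0.066069 + 0.015136) = 1/1.0812 = 0.9249

α₁ = 0.925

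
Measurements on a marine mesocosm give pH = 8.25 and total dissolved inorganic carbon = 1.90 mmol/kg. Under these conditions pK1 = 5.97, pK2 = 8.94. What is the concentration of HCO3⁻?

[HCO3⁻] = 1.57 mmol/kg

α₁ = 1 / (1 + [H⁺]/K1 + K2/[H⁺]) = 1 / (1 + 10^-2.28 + 10^-0.69)
   = 1 / (1 + 0.0052481 + 0.20417) = 1/1.2094 = 0.8268
[HCO3⁻] = α₁ × DIC = 0.8268 × 1.90 = 1.57 mmol/kg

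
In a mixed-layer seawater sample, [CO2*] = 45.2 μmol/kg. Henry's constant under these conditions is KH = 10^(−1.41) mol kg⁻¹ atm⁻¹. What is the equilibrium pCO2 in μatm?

pCO2 = 1160 μatm

KH = 10^(−1.41) = 3.890×10^-2 mol kg⁻¹ atm⁻¹
pCO2 = [CO2*]/KH = 45.2×10^-6 / 3.890×10^-2 = 1.16×10^-3 atm = 1160 μatm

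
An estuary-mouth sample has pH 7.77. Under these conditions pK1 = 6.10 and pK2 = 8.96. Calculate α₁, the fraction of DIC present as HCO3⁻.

α₁ = 1 / (1 + [H⁺]/K1 + K2/[H⁺]) = 1 / (1 + 10^-1.67 + 10^-1.19)
   = 1 / (1 + 0.021380 + 0.064565) = 1/1.0859 = 0.9209

α₁ = 0.921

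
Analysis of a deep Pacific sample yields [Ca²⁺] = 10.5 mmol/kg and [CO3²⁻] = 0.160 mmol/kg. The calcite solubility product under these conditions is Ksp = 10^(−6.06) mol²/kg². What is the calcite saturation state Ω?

Ksp = 10^(−6.06) = 8.710×10^-7
Ω = [Ca²⁺][CO3²⁻]/Ksp = (10.5×10^-3)(0.160×10^-3) / 8.710×10^-7 = 1.93

Ω = 1.93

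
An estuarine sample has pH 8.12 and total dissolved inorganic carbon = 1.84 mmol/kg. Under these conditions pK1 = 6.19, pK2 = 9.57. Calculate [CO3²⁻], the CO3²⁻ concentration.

[CO3²⁻] = 0.0623 mmol/kg

α₂ = 1 / (1 + [H⁺]/K2 + [H⁺]²/(K1K2)) = 1 / (1 + 10^+1.45 + 10^-0.48)
   = 1 / (1 + 28.184 + 0.33113) = 1/29.515 = 0.03388
[CO3²⁻] = α₂ × DIC = 0.03388 × 1.84 = 0.0623 mmol/kg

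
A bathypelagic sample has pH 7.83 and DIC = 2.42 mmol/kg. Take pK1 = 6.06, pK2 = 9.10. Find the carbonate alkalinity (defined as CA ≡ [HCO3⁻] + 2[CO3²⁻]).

CA = 2.50 mmol/kg

CA = [HCO3⁻] + 2[CO3²⁻] = (α₁ + 2α₂)·DIC
At pH 7.83: [H⁺]/K1 = 10^-1.77 = 0.016982, K2/[H⁺] = 10^-1.27 = 0.053703
α₁ = 1/(1 + 0.016982 + 0.053703) = 1/1.0707 = 0.9340; α₂ = α₁·K2/[H⁺] = 0.05016
α₁ + 2α₂ = 1.0343
CA = 1.0343 × 2.42 = 2.50 mmol/kg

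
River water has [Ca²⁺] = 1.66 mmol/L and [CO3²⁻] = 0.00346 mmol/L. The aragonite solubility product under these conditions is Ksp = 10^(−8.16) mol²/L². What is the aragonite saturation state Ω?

Ksp = 10^(−8.16) = 6.918×10^-9
Ω = [Ca²⁺][CO3²⁻]/Ksp = (1.66×10^-3)(0.00346×10^-3) / 6.918×10^-9 = 0.830

Ω = 0.830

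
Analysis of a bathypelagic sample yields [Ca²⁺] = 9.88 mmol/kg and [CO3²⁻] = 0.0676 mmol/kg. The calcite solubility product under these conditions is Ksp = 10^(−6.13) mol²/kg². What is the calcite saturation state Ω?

Ω = 0.901

Ksp = 10^(−6.13) = 7.413×10^-7
Ω = [Ca²⁺][CO3²⁻]/Ksp = (9.88×10^-3)(0.0676×10^-3) / 7.413×10^-7 = 0.901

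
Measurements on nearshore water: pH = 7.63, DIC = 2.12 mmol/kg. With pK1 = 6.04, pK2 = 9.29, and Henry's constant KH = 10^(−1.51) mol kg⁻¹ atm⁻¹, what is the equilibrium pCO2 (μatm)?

pCO2 = 1680 μatm

α₀ = 1 / (1 + K1/[H⁺] + K1K2/[H⁺]²) = 1 / (1 + 10^+1.59 + 10^-0.07)
   = 1 / (1 + 38.905 + 0.85114) = 1/40.756 = 0.02454
[CO2*] = α₀ × DIC = 0.02454 × 2.12 = 0.05202 mmol/kg
pCO2 = [CO2*]/KH = 5.202×10^-5 / 3.090×10^-2 = 1680 μatm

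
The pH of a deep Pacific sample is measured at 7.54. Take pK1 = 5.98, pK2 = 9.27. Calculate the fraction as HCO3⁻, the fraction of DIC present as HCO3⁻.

α₁ = 1 / (1 + [H⁺]/K1 + K2/[H⁺]) = 1 / (1 + 10^-1.56 + 10^-1.73)
   = 1 / (1 + 0.027542 + 0.018621) = 1/1.0462 = 0.9559

α₁ = 0.956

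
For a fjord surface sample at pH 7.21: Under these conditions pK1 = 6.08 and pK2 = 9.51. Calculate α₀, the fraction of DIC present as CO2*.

α₀ = 1 / (1 + K1/[H⁺] + K1K2/[H⁺]²) = 1 / (1 + 10^+1.13 + 10^-1.17)
   = 1 / (1 + 13.490 + 0.067608) = 1/14.557 = 0.06869

α₀ = 0.0687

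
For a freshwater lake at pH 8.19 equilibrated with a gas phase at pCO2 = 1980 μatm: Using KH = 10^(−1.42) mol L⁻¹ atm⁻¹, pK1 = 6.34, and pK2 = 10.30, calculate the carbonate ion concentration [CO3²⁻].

[CO3²⁻] = 0.0414 mmol/L

[CO2*] = KH · pCO2 = 10^(−1.42) × 1980×10^-6 = 7.528×10^-5 mol/L
α₀ = 1/(1 + K1/[H⁺] + K1K2/[H⁺]²) = 1/(1 + 10^+1.85 + 10^-0.26) = 0.01382
DIC = [CO2*]/α₀ = 7.528×10^-5 / 0.01382 = 5.446 mmol/L
[CO3²⁻] = α₂·DIC; α₂ = 0.007596, so [CO3²⁻] = 0.007596 × 5.446 = 0.0414 mmol/L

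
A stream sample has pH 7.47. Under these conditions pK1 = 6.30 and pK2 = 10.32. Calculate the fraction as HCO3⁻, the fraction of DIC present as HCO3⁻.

α₁ = 1 / (1 + [H⁺]/K1 + K2/[H⁺]) = 1 / (1 + 10^-1.17 + 10^-2.85)
   = 1 / (1 + 0.067608 + 0.0014125) = 1/1.0690 = 0.9354

α₁ = 0.935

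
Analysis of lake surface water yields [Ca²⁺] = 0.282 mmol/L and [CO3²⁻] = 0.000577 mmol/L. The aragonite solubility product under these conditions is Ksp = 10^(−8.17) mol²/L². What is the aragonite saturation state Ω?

Ω = 0.0241

Ksp = 10^(−8.17) = 6.761×10^-9
Ω = [Ca²⁺][CO3²⁻]/Ksp = (0.282×10^-3)(0.000577×10^-3) / 6.761×10^-9 = 0.0241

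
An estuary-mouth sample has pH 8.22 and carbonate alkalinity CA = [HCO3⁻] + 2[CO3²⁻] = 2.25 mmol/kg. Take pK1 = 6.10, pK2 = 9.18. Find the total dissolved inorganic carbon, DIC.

DIC = 2.06 mmol/kg

CA = [HCO3⁻] + 2[CO3²⁻] = (α₁ + 2α₂)·DIC
At pH 8.22: [H⁺]/K1 = 10^-2.12 = 0.0075858, K2/[H⁺] = 10^-0.96 = 0.10965
α₁ = 1/(1 + 0.0075858 + 0.10965) = 1/1.1172 = 0.8951; α₂ = α₁·K2/[H⁺] = 0.09814
α₁ + 2α₂ = 1.0914
DIC = CA / (α₁ + 2α₂) = 2.25 / 1.0914 = 2.06 mmol/kg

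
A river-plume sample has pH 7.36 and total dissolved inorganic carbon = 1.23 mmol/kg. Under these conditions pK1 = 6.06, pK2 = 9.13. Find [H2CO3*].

α₀ = 1 / (1 + K1/[H⁺] + K1K2/[H⁺]²) = 1 / (1 + 10^+1.30 + 10^-0.47)
   = 1 / (1 + 19.953 + 0.33884) = 1/21.291 = 0.04697
[CO2*] = α₀ × DIC = 0.04697 × 1.23 = 0.0578 mmol/kg

[CO2*] = 0.0578 mmol/kg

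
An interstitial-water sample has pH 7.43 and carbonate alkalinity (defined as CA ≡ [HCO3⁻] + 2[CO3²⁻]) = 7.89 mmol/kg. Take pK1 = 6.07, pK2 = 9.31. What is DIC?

CA = [HCO3⁻] + 2[CO3²⁻] = (α₁ + 2α₂)·DIC
At pH 7.43: [H⁺]/K1 = 10^-1.36 = 0.043652, K2/[H⁺] = 10^-1.88 = 0.013183
α₁ = 1/(1 + 0.043652 + 0.013183) = 1/1.0568 = 0.9462; α₂ = α₁·K2/[H⁺] = 0.01247
α₁ + 2α₂ = 0.9712
DIC = CA / (α₁ + 2α₂) = 7.89 / 0.9712 = 8.12 mmol/kg

DIC = 8.12 mmol/kg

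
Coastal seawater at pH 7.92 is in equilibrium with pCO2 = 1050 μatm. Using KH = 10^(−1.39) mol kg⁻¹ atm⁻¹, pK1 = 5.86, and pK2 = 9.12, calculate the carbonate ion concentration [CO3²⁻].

[CO3²⁻] = 0.310 mmol/kg

[CO2*] = KH · pCO2 = 10^(−1.39) × 1050×10^-6 = 4.277×10^-5 mol/kg
α₀ = 1/(1 + K1/[H⁺] + K1K2/[H⁺]²) = 1/(1 + 10^+2.06 + 10^+0.86) = 0.008126
DIC = [CO2*]/α₀ = 4.277×10^-5 / 0.008126 = 5.264 mmol/kg
[CO3²⁻] = α₂·DIC; α₂ = 0.05887, so [CO3²⁻] = 0.05887 × 5.264 = 0.310 mmol/kg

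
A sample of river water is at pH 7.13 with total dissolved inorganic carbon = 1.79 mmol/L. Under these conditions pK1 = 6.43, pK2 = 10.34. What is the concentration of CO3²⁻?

α₂ = 1 / (1 + [H⁺]/K2 + [H⁺]²/(K1K2)) = 1 / (1 + 10^+3.21 + 10^+2.51)
   = 1 / (1 + 1621.8 + 323.59) = 1/1946.4 = 0.0005138
[CO3²⁻] = α₂ × DIC = 0.0005138 × 1.79 = 0.000920 mmol/L = 0.920 μmol/L

[CO3²⁻] = 0.920 μmol/L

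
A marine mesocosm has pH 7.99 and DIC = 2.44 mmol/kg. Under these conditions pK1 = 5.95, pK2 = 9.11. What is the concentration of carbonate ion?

α₂ = 1 / (1 + [H⁺]/K2 + [H⁺]²/(K1K2)) = 1 / (1 + 10^+1.12 + 10^-0.92)
   = 1 / (1 + 13.183 + 0.12023) = 1/14.303 = 0.06992
[CO3²⁻] = α₂ × DIC = 0.06992 × 2.44 = 0.171 mmol/kg

[CO3²⁻] = 0.171 mmol/kg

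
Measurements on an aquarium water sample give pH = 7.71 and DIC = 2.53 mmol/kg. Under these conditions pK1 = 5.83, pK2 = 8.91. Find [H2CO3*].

[CO2*] = 0.0310 mmol/kg

α₀ = 1 / (1 + K1/[H⁺] + K1K2/[H⁺]²) = 1 / (1 + 10^+1.88 + 10^+0.68)
   = 1 / (1 + 75.858 + 4.7863) = 1/81.644 = 0.01225
[CO2*] = α₀ × DIC = 0.01225 × 2.53 = 0.0310 mmol/kg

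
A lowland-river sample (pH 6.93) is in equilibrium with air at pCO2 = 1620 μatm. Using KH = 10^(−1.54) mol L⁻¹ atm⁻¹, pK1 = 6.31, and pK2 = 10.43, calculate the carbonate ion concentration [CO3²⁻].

[CO2*] = KH · pCO2 = 10^(−1.54) × 1620×10^-6 = 4.672×10^-5 mol/L
α₀ = 1/(1 + K1/[H⁺] + K1K2/[H⁺]²) = 1/(1 + 10^+0.62 + 10^-2.88) = 0.1934
DIC = [CO2*]/α₀ = 4.672×10^-5 / 0.1934 = 0.2415 mmol/L
[CO3²⁻] = α₂·DIC; α₂ = 0.0002550, so [CO3²⁻] = 0.0002550 × 0.2415 = 6.16×10^-5 mmol/L = 0.0616 μmol/L

[CO3²⁻] = 0.0616 μmol/L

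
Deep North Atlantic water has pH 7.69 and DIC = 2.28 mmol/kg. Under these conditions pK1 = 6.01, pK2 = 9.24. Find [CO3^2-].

α₂ = 1 / (1 + [H⁺]/K2 + [H⁺]²/(K1K2)) = 1 / (1 + 10^+1.55 + 10^-0.13)
   = 1 / (1 + 35.481 + 0.74131) = 1/37.223 = 0.02687
[CO3²⁻] = α₂ × DIC = 0.02687 × 2.28 = 0.0613 mmol/kg

[CO3²⁻] = 0.0613 mmol/kg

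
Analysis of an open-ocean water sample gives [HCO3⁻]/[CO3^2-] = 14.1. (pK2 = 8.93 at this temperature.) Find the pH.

pH = 7.78

From K2 = [H⁺][CO3^2-]/[HCO3⁻]:  pH = pK2 − log₁₀([HCO3⁻]/[CO3^2-])
log₁₀(14.1) = +1.149
pH = 8.93 − (+1.149) = 7.78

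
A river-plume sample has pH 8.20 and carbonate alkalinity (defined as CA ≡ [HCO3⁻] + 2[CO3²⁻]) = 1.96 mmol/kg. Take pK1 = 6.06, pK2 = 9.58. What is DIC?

DIC = 1.90 mmol/kg

CA = [HCO3⁻] + 2[CO3²⁻] = (α₁ + 2α₂)·DIC
At pH 8.20: [H⁺]/K1 = 10^-2.14 = 0.0072444, K2/[H⁺] = 10^-1.38 = 0.041687
α₁ = 1/(1 + 0.0072444 + 0.041687) = 1/1.0489 = 0.9534; α₂ = α₁·K2/[H⁺] = 0.03974
α₁ + 2α₂ = 1.0328
DIC = CA / (α₁ + 2α₂) = 1.96 / 1.0328 = 1.90 mmol/kg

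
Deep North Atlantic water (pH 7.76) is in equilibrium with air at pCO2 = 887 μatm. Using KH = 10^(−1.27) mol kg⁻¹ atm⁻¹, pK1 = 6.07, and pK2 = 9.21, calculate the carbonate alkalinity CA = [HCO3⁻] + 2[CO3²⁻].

CA = 2.50 mmol/kg

[CO2*] = KH · pCO2 = 10^(−1.27) × 887×10^-6 = 4.763×10^-5 mol/kg
α₀ = 1/(1 + K1/[H⁺] + K1K2/[H⁺]²) = 1/(1 + 10^+1.69 + 10^+0.24) = 0.01934
DIC = [CO2*]/α₀ = 4.763×10^-5 / 0.01934 = 2.463 mmol/kg
CA = (α₁ + 2α₂)·DIC = (0.9471 + 2×0.03360) × 2.463 = 2.50 mmol/kg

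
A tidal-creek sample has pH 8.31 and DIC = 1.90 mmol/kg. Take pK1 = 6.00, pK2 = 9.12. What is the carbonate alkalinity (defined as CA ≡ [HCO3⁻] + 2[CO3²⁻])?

CA = [HCO3⁻] + 2[CO3²⁻] = (α₁ + 2α₂)·DIC
At pH 8.31: [H⁺]/K1 = 10^-2.31 = 0.0048978, K2/[H⁺] = 10^-0.81 = 0.15488
α₁ = 1/(1 + 0.0048978 + 0.15488) = 1/1.1598 = 0.8622; α₂ = α₁·K2/[H⁺] = 0.1335
α₁ + 2α₂ = 1.1293
CA = 1.1293 × 1.90 = 2.15 mmol/kg

CA = 2.15 mmol/kg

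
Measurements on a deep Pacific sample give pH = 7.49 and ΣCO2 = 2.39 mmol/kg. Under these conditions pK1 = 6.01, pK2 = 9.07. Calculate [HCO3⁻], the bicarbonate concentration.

α₁ = 1 / (1 + [H⁺]/K1 + K2/[H⁺]) = 1 / (1 + 10^-1.48 + 10^-1.58)
   = 1 / (1 + 0.033113 + 0.026303) = 1/1.0594 = 0.9439
[HCO3⁻] = α₁ × DIC = 0.9439 × 2.39 = 2.26 mmol/kg

[HCO3⁻] = 2.26 mmol/kg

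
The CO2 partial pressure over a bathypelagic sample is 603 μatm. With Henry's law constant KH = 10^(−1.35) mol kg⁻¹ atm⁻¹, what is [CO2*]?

KH = 10^(−1.35) = 4.467×10^-2 mol kg⁻¹ atm⁻¹
[CO2*] = KH · pCO2 = 4.467×10^-2 × 603×10^-6 atm = 2.69×10^-5 mol/kg

[CO2*] = 26.9 μmol/kg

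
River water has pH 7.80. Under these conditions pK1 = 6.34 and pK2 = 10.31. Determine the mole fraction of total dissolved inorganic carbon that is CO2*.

α₀ = 0.0334

α₀ = 1 / (1 + K1/[H⁺] + K1K2/[H⁺]²) = 1 / (1 + 10^+1.46 + 10^-1.05)
   = 1 / (1 + 28.840 + 0.089125) = 1/29.929 = 0.03341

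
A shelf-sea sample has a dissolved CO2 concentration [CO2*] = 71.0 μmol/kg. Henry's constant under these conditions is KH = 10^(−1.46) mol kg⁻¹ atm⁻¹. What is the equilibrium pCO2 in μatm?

pCO2 = 2050 μatm

KH = 10^(−1.46) = 3.467×10^-2 mol kg⁻¹ atm⁻¹
pCO2 = [CO2*]/KH = 71.0×10^-6 / 3.467×10^-2 = 2.05×10^-3 atm = 2050 μatm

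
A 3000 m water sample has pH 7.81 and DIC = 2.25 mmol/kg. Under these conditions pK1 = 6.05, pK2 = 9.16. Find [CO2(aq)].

α₀ = 1 / (1 + K1/[H⁺] + K1K2/[H⁺]²) = 1 / (1 + 10^+1.76 + 10^+0.41)
   = 1 / (1 + 57.544 + 2.5704) = 1/61.114 = 0.01636
[CO2*] = α₀ × DIC = 0.01636 × 2.25 = 0.0368 mmol/kg

[CO2*] = 0.0368 mmol/kg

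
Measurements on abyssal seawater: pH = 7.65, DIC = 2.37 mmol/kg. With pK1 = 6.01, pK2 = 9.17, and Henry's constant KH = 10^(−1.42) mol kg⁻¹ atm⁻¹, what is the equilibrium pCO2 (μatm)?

pCO2 = 1360 μatm

α₀ = 1 / (1 + K1/[H⁺] + K1K2/[H⁺]²) = 1 / (1 + 10^+1.64 + 10^+0.12)
   = 1 / (1 + 43.652 + 1.3183) = 1/45.970 = 0.02175
[CO2*] = α₀ × DIC = 0.02175 × 2.37 = 0.05156 mmol/kg
pCO2 = [CO2*]/KH = 5.156×10^-5 / 3.802×10^-2 = 1360 μatm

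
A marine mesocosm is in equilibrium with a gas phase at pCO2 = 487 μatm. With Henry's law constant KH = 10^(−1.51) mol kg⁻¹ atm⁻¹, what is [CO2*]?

KH = 10^(−1.51) = 3.090×10^-2 mol kg⁻¹ atm⁻¹
[CO2*] = KH · pCO2 = 3.090×10^-2 × 487×10^-6 atm = 1.50×10^-5 mol/kg

[CO2*] = 15.0 μmol/kg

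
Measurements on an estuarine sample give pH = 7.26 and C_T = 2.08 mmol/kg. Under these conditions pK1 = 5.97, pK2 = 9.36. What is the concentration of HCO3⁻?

α₁ = 1 / (1 + [H⁺]/K1 + K2/[H⁺]) = 1 / (1 + 10^-1.29 + 10^-2.10)
   = 1 / (1 + 0.051286 + 0.0079433) = 1/1.0592 = 0.9441
[HCO3⁻] = α₁ × DIC = 0.9441 × 2.08 = 1.96 mmol/kg

[HCO3⁻] = 1.96 mmol/kg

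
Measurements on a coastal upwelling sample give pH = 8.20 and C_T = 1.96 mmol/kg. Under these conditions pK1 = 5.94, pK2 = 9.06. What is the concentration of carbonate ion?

α₂ = 1 / (1 + [H⁺]/K2 + [H⁺]²/(K1K2)) = 1 / (1 + 10^+0.86 + 10^-1.40)
   = 1 / (1 + 7.2444 + 0.039811) = 1/8.2842 = 0.1207
[CO3²⁻] = α₂ × DIC = 0.1207 × 1.96 = 0.237 mmol/kg

[CO3²⁻] = 0.237 mmol/kg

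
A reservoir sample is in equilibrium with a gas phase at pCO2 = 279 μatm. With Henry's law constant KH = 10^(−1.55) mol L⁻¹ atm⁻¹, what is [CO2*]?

[CO2*] = 7.86 μmol/L

KH = 10^(−1.55) = 2.818×10^-2 mol L⁻¹ atm⁻¹
[CO2*] = KH · pCO2 = 2.818×10^-2 × 279×10^-6 atm = 7.86×10^-6 mol/L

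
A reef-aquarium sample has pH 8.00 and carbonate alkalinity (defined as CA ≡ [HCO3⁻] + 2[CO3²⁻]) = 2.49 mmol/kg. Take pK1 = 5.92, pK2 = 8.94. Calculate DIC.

CA = [HCO3⁻] + 2[CO3²⁻] = (α₁ + 2α₂)·DIC
At pH 8.00: [H⁺]/K1 = 10^-2.08 = 0.0083176, K2/[H⁺] = 10^-0.94 = 0.11482
α₁ = 1/(1 + 0.0083176 + 0.11482) = 1/1.1231 = 0.8904; α₂ = α₁·K2/[H⁺] = 0.1022
α₁ + 2α₂ = 1.0948
DIC = CA / (α₁ + 2α₂) = 2.49 / 1.0948 = 2.27 mmol/kg

DIC = 2.27 mmol/kg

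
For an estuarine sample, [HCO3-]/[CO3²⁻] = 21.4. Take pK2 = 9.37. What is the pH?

pH = 8.04

From K2 = [H⁺][CO3²⁻]/[HCO3-]:  pH = pK2 − log₁₀([HCO3-]/[CO3²⁻])
log₁₀(21.4) = +1.330
pH = 9.37 − (+1.330) = 8.04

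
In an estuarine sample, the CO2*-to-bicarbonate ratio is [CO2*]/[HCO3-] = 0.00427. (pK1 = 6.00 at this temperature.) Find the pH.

pH = 8.37

From K1 = [H⁺][HCO3-]/[CO2*]:  pH = pK1 − log₁₀([CO2*]/[HCO3-])
log₁₀(0.00427) = -2.370
pH = 6.00 − (-2.370) = 8.37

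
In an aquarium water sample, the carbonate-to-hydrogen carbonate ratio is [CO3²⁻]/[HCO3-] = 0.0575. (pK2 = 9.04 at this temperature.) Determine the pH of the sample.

From K2 = [H⁺][CO3²⁻]/[HCO3-]:  pH = pK2 + log₁₀([CO3²⁻]/[HCO3-])
log₁₀(0.0575) = -1.240
pH = 9.04 + (-1.240) = 7.80

pH = 7.80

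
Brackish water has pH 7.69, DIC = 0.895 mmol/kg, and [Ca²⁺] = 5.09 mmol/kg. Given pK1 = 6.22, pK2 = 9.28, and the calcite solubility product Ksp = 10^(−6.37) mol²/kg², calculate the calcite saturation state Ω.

Ω = 0.259

α₂ = 1 / (1 + [H⁺]/K2 + [H⁺]²/(K1K2)) = 1 / (1 + 10^+1.59 + 10^+0.12)
   = 1 / (1 + 38.905 + 1.3183) = 1/41.223 = 0.02426
[CO3²⁻] = α₂ × DIC = 0.02426 × 0.895 = 0.02171 mmol/kg
Ksp = 10^(−6.37) = 4.266×10^-7
Ω = [Ca²⁺][CO3²⁻]/Ksp = (5.09×10^-3)(2.171×10^-5) / 4.266×10^-7 = 0.259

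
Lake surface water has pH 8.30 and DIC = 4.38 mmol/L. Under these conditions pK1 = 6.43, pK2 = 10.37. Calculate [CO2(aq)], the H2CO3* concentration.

[CO2*] = 0.0578 mmol/L

α₀ = 1 / (1 + K1/[H⁺] + K1K2/[H⁺]²) = 1 / (1 + 10^+1.87 + 10^-0.20)
   = 1 / (1 + 74.131 + 0.63096) = 1/75.762 = 0.01320
[CO2*] = α₀ × DIC = 0.01320 × 4.38 = 0.0578 mmol/L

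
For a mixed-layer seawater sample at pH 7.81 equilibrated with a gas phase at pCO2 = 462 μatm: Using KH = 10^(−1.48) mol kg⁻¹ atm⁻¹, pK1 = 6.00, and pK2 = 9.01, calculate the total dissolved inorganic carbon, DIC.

[CO2*] = KH · pCO2 = 10^(−1.48) × 462×10^-6 = 1.530×10^-5 mol/kg
α₀ = 1/(1 + K1/[H⁺] + K1K2/[H⁺]²) = 1/(1 + 10^+1.81 + 10^+0.61) = 0.01436
DIC = [CO2*]/α₀ = 1.530×10^-5 / 0.01436 = 1.07 mmol/kg

DIC = 1.07 mmol/kg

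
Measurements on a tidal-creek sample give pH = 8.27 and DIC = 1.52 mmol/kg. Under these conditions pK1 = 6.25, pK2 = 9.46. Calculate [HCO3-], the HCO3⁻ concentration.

α₁ = 1 / (1 + [H⁺]/K1 + K2/[H⁺]) = 1 / (1 + 10^-2.02 + 10^-1.19)
   = 1 / (1 + 0.0095499 + 0.064565) = 1/1.0741 = 0.9310
[HCO3⁻] = α₁ × DIC = 0.9310 × 1.52 = 1.42 mmol/kg

[HCO3⁻] = 1.42 mmol/kg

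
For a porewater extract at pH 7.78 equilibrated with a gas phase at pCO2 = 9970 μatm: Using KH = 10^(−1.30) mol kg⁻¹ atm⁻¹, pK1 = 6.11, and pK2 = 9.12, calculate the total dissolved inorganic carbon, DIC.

DIC = 24.9 mmol/kg

[CO2*] = KH · pCO2 = 10^(−1.30) × 9970×10^-6 = 4.997×10^-4 mol/kg
α₀ = 1/(1 + K1/[H⁺] + K1K2/[H⁺]²) = 1/(1 + 10^+1.67 + 10^+0.33) = 0.02004
DIC = [CO2*]/α₀ = 4.997×10^-4 / 0.02004 = 24.9 mmol/kg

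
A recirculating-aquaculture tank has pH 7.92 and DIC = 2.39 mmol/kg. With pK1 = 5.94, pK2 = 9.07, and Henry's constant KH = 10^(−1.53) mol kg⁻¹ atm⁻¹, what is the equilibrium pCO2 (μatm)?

pCO2 = 784 μatm

α₀ = 1 / (1 + K1/[H⁺] + K1K2/[H⁺]²) = 1 / (1 + 10^+1.98 + 10^+0.83)
   = 1 / (1 + 95.499 + 6.7608) = 1/103.26 = 0.009684
[CO2*] = α₀ × DIC = 0.009684 × 2.39 = 0.02315 mmol/kg
pCO2 = [CO2*]/KH = 2.315×10^-5 / 2.951×10^-2 = 784 μatm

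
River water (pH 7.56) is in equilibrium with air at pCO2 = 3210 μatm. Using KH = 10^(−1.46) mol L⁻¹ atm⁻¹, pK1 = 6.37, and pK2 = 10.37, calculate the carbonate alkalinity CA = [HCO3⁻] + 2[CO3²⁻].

[CO2*] = KH · pCO2 = 10^(−1.46) × 3210×10^-6 = 1.113×10^-4 mol/L
α₀ = 1/(1 + K1/[H⁺] + K1K2/[H⁺]²) = 1/(1 + 10^+1.19 + 10^-1.62) = 0.06056
DIC = [CO2*]/α₀ = 1.113×10^-4 / 0.06056 = 1.838 mmol/L
CA = (α₁ + 2α₂)·DIC = (0.9380 + 2×0.001453) × 1.838 = 1.73 mmol/L

CA = 1.73 mmol/L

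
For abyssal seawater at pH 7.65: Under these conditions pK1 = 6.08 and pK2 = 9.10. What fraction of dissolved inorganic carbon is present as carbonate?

α₂ = 0.0334

α₂ = 1 / (1 + [H⁺]/K2 + [H⁺]²/(K1K2)) = 1 / (1 + 10^+1.45 + 10^-0.12)
   = 1 / (1 + 28.184 + 0.75858) = 1/29.942 = 0.03340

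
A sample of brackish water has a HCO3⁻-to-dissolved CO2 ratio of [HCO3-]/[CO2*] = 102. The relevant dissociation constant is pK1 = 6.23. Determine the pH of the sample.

From K1 = [H⁺][HCO3-]/[CO2*]:  pH = pK1 + log₁₀([HCO3-]/[CO2*])
log₁₀(102) = +2.009
pH = 6.23 + (+2.009) = 8.24

pH = 8.24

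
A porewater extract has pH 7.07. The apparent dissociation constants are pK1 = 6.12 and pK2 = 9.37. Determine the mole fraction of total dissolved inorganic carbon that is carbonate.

α₂ = 1 / (1 + [H⁺]/K2 + [H⁺]²/(K1K2)) = 1 / (1 + 10^+2.30 + 10^+1.35)
   = 1 / (1 + 199.53 + 22.387) = 1/222.91 = 0.004486

α₂ = 0.00449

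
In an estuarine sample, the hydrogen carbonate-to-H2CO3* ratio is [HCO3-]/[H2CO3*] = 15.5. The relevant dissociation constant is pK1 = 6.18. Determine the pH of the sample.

pH = 7.37

From K1 = [H⁺][HCO3-]/[H2CO3*]:  pH = pK1 + log₁₀([HCO3-]/[H2CO3*])
log₁₀(15.5) = +1.190
pH = 6.18 + (+1.190) = 7.37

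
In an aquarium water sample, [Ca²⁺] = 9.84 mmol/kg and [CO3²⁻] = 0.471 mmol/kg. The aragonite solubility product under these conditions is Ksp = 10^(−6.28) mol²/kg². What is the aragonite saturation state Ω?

Ksp = 10^(−6.28) = 5.248×10^-7
Ω = [Ca²⁺][CO3²⁻]/Ksp = (9.84×10^-3)(0.471×10^-3) / 5.248×10^-7 = 8.83

Ω = 8.83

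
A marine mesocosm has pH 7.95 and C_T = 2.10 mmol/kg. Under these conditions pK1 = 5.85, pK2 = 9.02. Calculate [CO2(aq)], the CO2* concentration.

[CO2*] = 15.3 μmol/kg

α₀ = 1 / (1 + K1/[H⁺] + K1K2/[H⁺]²) = 1 / (1 + 10^+2.10 + 10^+1.03)
   = 1 / (1 + 125.89 + 10.715) = 1/137.61 = 0.007267
[CO2*] = α₀ × DIC = 0.007267 × 2.10 = 0.0153 mmol/kg = 15.3 μmol/kg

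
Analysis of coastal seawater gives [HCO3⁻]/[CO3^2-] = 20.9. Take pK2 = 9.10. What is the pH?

pH = 7.78

From K2 = [H⁺][CO3^2-]/[HCO3⁻]:  pH = pK2 − log₁₀([HCO3⁻]/[CO3^2-])
log₁₀(20.9) = +1.320
pH = 9.10 − (+1.320) = 7.78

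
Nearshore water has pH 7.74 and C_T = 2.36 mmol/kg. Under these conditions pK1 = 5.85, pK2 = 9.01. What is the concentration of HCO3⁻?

α₁ = 1 / (1 + [H⁺]/K1 + K2/[H⁺]) = 1 / (1 + 10^-1.89 + 10^-1.27)
   = 1 / (1 + 0.012882 + 0.053703) = 1/1.0666 = 0.9376
[HCO3⁻] = α₁ × DIC = 0.9376 × 2.36 = 2.21 mmol/kg

[HCO3⁻] = 2.21 mmol/kg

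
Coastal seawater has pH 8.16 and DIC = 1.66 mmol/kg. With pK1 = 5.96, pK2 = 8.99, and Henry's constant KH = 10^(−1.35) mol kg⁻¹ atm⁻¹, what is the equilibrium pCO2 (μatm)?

α₀ = 1 / (1 + K1/[H⁺] + K1K2/[H⁺]²) = 1 / (1 + 10^+2.20 + 10^+1.37)
   = 1 / (1 + 158.49 + 23.442) = 1/182.93 = 0.005467
[CO2*] = α₀ × DIC = 0.005467 × 1.66 = 0.009074 mmol/kg = 9.074 μmol/kg
pCO2 = [CO2*]/KH = 9.074×10^-6 / 4.467×10^-2 = 203 μatm

pCO2 = 203 μatm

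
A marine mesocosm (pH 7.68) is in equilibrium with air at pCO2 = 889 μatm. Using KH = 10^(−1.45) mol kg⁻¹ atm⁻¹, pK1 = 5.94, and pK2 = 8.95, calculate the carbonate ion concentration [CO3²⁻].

[CO2*] = KH · pCO2 = 10^(−1.45) × 889×10^-6 = 3.154×10^-5 mol/kg
α₀ = 1/(1 + K1/[H⁺] + K1K2/[H⁺]²) = 1/(1 + 10^+1.74 + 10^+0.47) = 0.01698
DIC = [CO2*]/α₀ = 3.154×10^-5 / 0.01698 = 1.858 mmol/kg
[CO3²⁻] = α₂·DIC; α₂ = 0.05010, so [CO3²⁻] = 0.05010 × 1.858 = 0.0931 mmol/kg

[CO3²⁻] = 0.0931 mmol/kg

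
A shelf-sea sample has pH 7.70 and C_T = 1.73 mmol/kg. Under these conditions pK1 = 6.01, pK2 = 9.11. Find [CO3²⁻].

α₂ = 1 / (1 + [H⁺]/K2 + [H⁺]²/(K1K2)) = 1 / (1 + 10^+1.41 + 10^-0.28)
   = 1 / (1 + 25.704 + 0.52481) = 1/27.229 = 0.03673
[CO3²⁻] = α₂ × DIC = 0.03673 × 1.73 = 0.0635 mmol/kg

[CO3²⁻] = 0.0635 mmol/kg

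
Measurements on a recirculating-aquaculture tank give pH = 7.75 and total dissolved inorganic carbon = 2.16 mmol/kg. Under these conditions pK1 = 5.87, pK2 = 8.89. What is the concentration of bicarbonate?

[HCO3⁻] = 1.99 mmol/kg

α₁ = 1 / (1 + [H⁺]/K1 + K2/[H⁺]) = 1 / (1 + 10^-1.88 + 10^-1.14)
   = 1 / (1 + 0.013183 + 0.072444) = 1/1.0856 = 0.9211
[HCO3⁻] = α₁ × DIC = 0.9211 × 2.16 = 1.99 mmol/kg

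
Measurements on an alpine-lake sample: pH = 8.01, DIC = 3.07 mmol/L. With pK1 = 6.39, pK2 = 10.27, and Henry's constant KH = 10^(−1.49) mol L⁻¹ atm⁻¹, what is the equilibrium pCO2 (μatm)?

α₀ = 1 / (1 + K1/[H⁺] + K1K2/[H⁺]²) = 1 / (1 + 10^+1.62 + 10^-0.64)
   = 1 / (1 + 41.687 + 0.22909) = 1/42.916 = 0.02330
[CO2*] = α₀ × DIC = 0.02330 × 3.07 = 0.07154 mmol/L
pCO2 = [CO2*]/KH = 7.154×10^-5 / 3.236×10^-2 = 2210 μatm

pCO2 = 2210 μatm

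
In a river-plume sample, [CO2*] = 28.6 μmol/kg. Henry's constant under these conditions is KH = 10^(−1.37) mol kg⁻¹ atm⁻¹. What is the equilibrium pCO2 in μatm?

KH = 10^(−1.37) = 4.266×10^-2 mol kg⁻¹ atm⁻¹
pCO2 = [CO2*]/KH = 28.6×10^-6 / 4.266×10^-2 = 6.70×10^-4 atm = 670 μatm

pCO2 = 670 μatm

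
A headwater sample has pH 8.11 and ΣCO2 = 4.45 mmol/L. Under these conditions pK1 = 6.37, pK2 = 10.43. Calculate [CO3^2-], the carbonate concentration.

α₂ = 1 / (1 + [H⁺]/K2 + [H⁺]²/(K1K2)) = 1 / (1 + 10^+2.32 + 10^+0.58)
   = 1 / (1 + 208.93 + 3.8019) = 1/213.73 = 0.004679
[CO3²⁻] = α₂ × DIC = 0.004679 × 4.45 = 0.0208 mmol/L

[CO3²⁻] = 0.0208 mmol/L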